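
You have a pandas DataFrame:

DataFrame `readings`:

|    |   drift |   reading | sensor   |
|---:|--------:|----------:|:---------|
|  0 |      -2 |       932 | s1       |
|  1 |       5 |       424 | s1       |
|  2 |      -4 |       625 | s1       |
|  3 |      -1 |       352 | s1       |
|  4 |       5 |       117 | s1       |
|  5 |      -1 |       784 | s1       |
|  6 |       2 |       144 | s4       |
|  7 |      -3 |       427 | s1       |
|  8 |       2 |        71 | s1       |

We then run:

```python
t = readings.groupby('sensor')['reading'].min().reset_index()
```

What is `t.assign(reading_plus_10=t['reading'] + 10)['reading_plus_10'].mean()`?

group by sensor, min of reading:
sensor
s1     71
s4    144
Name: reading, dtype: int64
reset_index():
  sensor  reading
0     s1       71
1     s4      144
add column reading_plus_10 = t['reading'] + 10:
  sensor  reading  reading_plus_10
0     s1       71               81
1     s4      144              154
Reading off the mean of column 'reading_plus_10', we get 117.5.

117.5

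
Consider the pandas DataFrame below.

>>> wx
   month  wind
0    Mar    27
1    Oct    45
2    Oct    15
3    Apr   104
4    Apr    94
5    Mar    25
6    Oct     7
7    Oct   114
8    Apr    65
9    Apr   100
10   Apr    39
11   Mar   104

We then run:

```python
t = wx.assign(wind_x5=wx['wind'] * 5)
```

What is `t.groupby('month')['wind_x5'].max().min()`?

add column wind_x5 = wx['wind'] * 5:
   month  wind  wind_x5
0    Mar    27      135
1    Oct    45      225
2    Oct    15       75
3    Apr   104      520
4    Apr    94      470
5    Mar    25      125
6    Oct     7       35
7    Oct   114      570
8    Apr    65      325
9    Apr   100      500
10   Apr    39      195
11   Mar   104      520
group by month, max of wind_x5:
month
Apr    520
Mar    520
Oct    570
Name: wind_x5, dtype: int64

520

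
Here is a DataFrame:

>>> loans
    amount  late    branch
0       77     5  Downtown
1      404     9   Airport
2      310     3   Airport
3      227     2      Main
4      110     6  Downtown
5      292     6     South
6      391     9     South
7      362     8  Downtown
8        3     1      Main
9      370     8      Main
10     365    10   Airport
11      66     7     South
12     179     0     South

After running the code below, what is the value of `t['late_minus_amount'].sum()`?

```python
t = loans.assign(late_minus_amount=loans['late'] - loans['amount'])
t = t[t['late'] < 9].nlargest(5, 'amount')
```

add column late_minus_amount = loans['late'] - loans['amount']:
    amount  late    branch  late_minus_amount
0       77     5  Downtown                -72
1      404     9   Airport               -395
2      310     3   Airport               -307
3      227     2      Main               -225
4      110     6  Downtown               -104
5      292     6     South               -286
6      391     9     South               -382
7      362     8  Downtown               -354
8        3     1      Main                 -2
9      370     8      Main               -362
10     365    10   Airport               -355
11      66     7     South                -59
12     179     0     South               -179
filter rows where late < 9:
    amount  late    branch  late_minus_amount
0       77     5  Downtown                -72
2      310     3   Airport               -307
3      227     2      Main               -225
4      110     6  Downtown               -104
5      292     6     South               -286
7      362     8  Downtown               -354
8        3     1      Main                 -2
9      370     8      Main               -362
11      66     7     South                -59
12     179     0     South               -179
take 5 rows with largest amount:
   amount  late    branch  late_minus_amount
9     370     8      Main               -362
7     362     8  Downtown               -354
2     310     3   Airport               -307
5     292     6     South               -286
3     227     2      Main               -225
Taking the sum of column 'late_minus_amount' gives -1534.

-1534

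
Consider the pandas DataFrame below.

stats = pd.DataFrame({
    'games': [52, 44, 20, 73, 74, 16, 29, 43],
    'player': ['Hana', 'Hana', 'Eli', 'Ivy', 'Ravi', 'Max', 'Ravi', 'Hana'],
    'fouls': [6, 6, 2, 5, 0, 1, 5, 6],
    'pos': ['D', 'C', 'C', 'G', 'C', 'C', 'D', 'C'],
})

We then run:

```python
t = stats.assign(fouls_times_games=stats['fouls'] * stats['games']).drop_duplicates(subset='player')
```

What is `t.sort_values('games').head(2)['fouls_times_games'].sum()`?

add column fouls_times_games = stats['fouls'] * stats['games']:
   games player  fouls pos  fouls_times_games
0     52   Hana      6   D                312
1     44   Hana      6   C                264
2     20    Eli      2   C                 40
3     73    Ivy      5   G                365
4     74   Ravi      0   C                  0
5     16    Max      1   C                 16
6     29   Ravi      5   D                145
7     43   Hana      6   C                258
drop duplicate player (keep=first):
   games player  fouls pos  fouls_times_games
0     52   Hana      6   D                312
2     20    Eli      2   C                 40
3     73    Ivy      5   G                365
4     74   Ravi      0   C                  0
5     16    Max      1   C                 16
sort by games:
   games player  fouls pos  fouls_times_games
5     16    Max      1   C                 16
2     20    Eli      2   C                 40
0     52   Hana      6   D                312
3     73    Ivy      5   G                365
4     74   Ravi      0   C                  0
take first 2 rows:
   games player  fouls pos  fouls_times_games
5     16    Max      1   C                 16
2     20    Eli      2   C                 40

56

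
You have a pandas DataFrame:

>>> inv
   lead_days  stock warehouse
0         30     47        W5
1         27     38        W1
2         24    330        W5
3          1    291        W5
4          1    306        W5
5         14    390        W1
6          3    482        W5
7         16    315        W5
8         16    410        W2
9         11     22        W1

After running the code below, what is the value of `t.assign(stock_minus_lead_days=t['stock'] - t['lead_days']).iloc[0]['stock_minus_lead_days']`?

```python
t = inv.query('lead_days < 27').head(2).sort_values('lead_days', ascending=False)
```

306

filter rows where lead_days < 27:
   lead_days  stock warehouse
2         24    330        W5
3          1    291        W5
4          1    306        W5
5         14    390        W1
6          3    482        W5
7         16    315        W5
8         16    410        W2
9         11     22        W1
take first 2 rows:
   lead_days  stock warehouse
2         24    330        W5
3          1    291        W5
sort by lead_days descending:
   lead_days  stock warehouse
2         24    330        W5
3          1    291        W5
add column stock_minus_lead_days = t['stock'] - t['lead_days']:
   lead_days  stock warehouse  stock_minus_lead_days
2         24    330        W5                    306
3          1    291        W5                    290
Finally, value at position 0, column 'stock_minus_lead_days' = 306.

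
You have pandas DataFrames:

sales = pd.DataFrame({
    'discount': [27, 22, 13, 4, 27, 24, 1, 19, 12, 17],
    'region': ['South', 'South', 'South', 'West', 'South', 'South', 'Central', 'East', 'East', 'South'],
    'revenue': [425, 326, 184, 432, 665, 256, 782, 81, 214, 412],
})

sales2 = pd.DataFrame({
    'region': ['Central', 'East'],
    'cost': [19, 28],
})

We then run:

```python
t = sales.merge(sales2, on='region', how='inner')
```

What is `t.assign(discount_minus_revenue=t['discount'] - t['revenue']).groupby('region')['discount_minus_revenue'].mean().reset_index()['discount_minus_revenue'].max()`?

merge on 'region' (how='inner') → 3 rows:
   discount   region  revenue  cost
0         1  Central      782    19
1        19     East       81    28
2        12     East      214    28
add column discount_minus_revenue = t['discount'] - t['revenue']:
   discount   region  revenue  cost  discount_minus_revenue
0         1  Central      782    19                    -781
1        19     East       81    28                     -62
2        12     East      214    28                    -202
group by region, mean of discount_minus_revenue:
region
Central   -781.0
East      -132.0
Name: discount_minus_revenue, dtype: float64
reset_index():
    region  discount_minus_revenue
0  Central                  -781.0
1     East                  -132.0
Hence -132.0.

-132.0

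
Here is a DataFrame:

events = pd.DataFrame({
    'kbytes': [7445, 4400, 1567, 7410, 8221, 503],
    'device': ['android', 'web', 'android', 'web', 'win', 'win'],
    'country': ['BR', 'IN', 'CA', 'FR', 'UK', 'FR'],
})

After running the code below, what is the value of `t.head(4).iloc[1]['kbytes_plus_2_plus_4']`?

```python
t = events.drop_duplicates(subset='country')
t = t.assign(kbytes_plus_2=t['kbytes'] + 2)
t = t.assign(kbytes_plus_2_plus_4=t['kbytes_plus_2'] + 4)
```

4406

drop duplicate country (keep=first):
   kbytes   device country
0    7445  android      BR
1    4400      web      IN
2    1567  android      CA
3    7410      web      FR
4    8221      win      UK
add column kbytes_plus_2 = t['kbytes'] + 2:
   kbytes   device country  kbytes_plus_2
0    7445  android      BR           7447
1    4400      web      IN           4402
2    1567  android      CA           1569
3    7410      web      FR           7412
4    8221      win      UK           8223
add column kbytes_plus_2_plus_4 = t['kbytes_plus_2'] + 4:
   kbytes   device country  kbytes_plus_2  kbytes_plus_2_plus_4
0    7445  android      BR           7447                  7451
1    4400      web      IN           4402                  4406
2    1567  android      CA           1569                  1573
3    7410      web      FR           7412                  7416
4    8221      win      UK           8223                  8227
take first 4 rows:
   kbytes   device country  kbytes_plus_2  kbytes_plus_2_plus_4
0    7445  android      BR           7447                  7451
1    4400      web      IN           4402                  4406
2    1567  android      CA           1569                  1573
3    7410      web      FR           7412                  7416
Reading off the value at position 1, column 'kbytes_plus_2_plus_4', we get 4406.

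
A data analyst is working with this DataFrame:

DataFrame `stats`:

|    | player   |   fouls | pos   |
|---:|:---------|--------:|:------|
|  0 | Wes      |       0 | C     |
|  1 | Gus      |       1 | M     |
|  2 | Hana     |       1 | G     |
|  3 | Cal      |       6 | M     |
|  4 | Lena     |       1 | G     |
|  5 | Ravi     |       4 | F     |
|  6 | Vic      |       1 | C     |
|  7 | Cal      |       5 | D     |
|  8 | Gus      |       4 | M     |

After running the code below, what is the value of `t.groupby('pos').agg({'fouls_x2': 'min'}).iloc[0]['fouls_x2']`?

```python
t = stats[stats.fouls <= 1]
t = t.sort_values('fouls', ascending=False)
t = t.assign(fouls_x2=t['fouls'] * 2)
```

filter rows where fouls <= 1:
  player  fouls pos
0    Wes      0   C
1    Gus      1   M
2   Hana      1   G
4   Lena      1   G
6    Vic      1   C
sort by fouls descending:
  player  fouls pos
1    Gus      1   M
2   Hana      1   G
4   Lena      1   G
6    Vic      1   C
0    Wes      0   C
add column fouls_x2 = t['fouls'] * 2:
  player  fouls pos  fouls_x2
1    Gus      1   M         2
2   Hana      1   G         2
4   Lena      1   G         2
6    Vic      1   C         2
0    Wes      0   C         0
group by pos, min of fouls_x2:
     fouls_x2
pos          
C           0
G           2
M           2
Hence 0.

0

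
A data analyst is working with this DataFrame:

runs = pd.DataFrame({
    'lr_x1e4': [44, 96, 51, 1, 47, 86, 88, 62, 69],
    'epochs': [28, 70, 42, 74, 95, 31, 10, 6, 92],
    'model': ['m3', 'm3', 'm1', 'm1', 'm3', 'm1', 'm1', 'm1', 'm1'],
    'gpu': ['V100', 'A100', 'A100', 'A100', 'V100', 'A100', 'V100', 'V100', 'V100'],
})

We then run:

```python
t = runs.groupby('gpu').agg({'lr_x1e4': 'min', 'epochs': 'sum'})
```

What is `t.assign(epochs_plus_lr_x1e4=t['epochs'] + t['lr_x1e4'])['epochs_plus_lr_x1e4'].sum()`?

group by gpu: min(lr_x1e4), sum(epochs):
      lr_x1e4  epochs
gpu                  
A100        1     217
V100       44     231
add column epochs_plus_lr_x1e4 = t['epochs'] + t['lr_x1e4']:
      lr_x1e4  epochs  epochs_plus_lr_x1e4
gpu                                       
A100        1     217                  218
V100       44     231                  275
Then the sum of column 'epochs_plus_lr_x1e4': 493

493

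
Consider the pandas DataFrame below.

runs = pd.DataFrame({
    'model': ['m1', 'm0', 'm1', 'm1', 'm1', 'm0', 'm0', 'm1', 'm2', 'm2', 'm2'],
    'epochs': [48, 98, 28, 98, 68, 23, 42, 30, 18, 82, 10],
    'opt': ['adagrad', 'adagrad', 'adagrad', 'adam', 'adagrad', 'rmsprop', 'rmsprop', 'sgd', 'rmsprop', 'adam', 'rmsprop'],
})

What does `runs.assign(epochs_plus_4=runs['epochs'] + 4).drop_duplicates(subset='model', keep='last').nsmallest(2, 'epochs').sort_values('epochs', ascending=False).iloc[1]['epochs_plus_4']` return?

add column epochs_plus_4 = runs['epochs'] + 4:
   model  epochs      opt  epochs_plus_4
0     m1      48  adagrad             52
1     m0      98  adagrad            102
2     m1      28  adagrad             32
3     m1      98     adam            102
4     m1      68  adagrad             72
5     m0      23  rmsprop             27
6     m0      42  rmsprop             46
7     m1      30      sgd             34
8     m2      18  rmsprop             22
9     m2      82     adam             86
10    m2      10  rmsprop             14
drop duplicate model (keep=last):
   model  epochs      opt  epochs_plus_4
6     m0      42  rmsprop             46
7     m1      30      sgd             34
10    m2      10  rmsprop             14
take 2 rows with smallest epochs:
   model  epochs      opt  epochs_plus_4
10    m2      10  rmsprop             14
7     m1      30      sgd             34
sort by epochs descending:
   model  epochs      opt  epochs_plus_4
7     m1      30      sgd             34
10    m2      10  rmsprop             14
So iloc[1]['epochs_plus_4'] = 14.

14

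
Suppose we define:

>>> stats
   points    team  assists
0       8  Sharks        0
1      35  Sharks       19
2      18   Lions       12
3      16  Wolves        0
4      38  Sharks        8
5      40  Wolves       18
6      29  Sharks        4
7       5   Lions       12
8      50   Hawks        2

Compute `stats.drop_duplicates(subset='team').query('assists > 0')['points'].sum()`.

68

drop duplicate team (keep=first):
   points    team  assists
0       8  Sharks        0
2      18   Lions       12
3      16  Wolves        0
8      50   Hawks        2
filter rows where assists > 0:
   points   team  assists
2      18  Lions       12
8      50  Hawks        2
Finally, sum of column 'points' = 68.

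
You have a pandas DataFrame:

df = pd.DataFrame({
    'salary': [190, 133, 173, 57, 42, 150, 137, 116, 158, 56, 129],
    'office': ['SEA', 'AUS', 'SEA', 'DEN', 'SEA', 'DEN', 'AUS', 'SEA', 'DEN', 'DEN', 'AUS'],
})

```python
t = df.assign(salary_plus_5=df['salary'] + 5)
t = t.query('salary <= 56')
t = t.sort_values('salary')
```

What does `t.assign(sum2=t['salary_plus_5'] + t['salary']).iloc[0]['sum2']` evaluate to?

add column salary_plus_5 = df['salary'] + 5:
    salary office  salary_plus_5
0      190    SEA            195
1      133    AUS            138
2      173    SEA            178
3       57    DEN             62
4       42    SEA             47
5      150    DEN            155
6      137    AUS            142
7      116    SEA            121
8      158    DEN            163
9       56    DEN             61
10     129    AUS            134
filter rows where salary <= 56:
   salary office  salary_plus_5
4      42    SEA             47
9      56    DEN             61
sort by salary:
   salary office  salary_plus_5
4      42    SEA             47
9      56    DEN             61
add column sum2 = t['salary_plus_5'] + t['salary']:
   salary office  salary_plus_5  sum2
4      42    SEA             47    89
9      56    DEN             61   117
Taking the value at position 0, column 'sum2' gives 89.

89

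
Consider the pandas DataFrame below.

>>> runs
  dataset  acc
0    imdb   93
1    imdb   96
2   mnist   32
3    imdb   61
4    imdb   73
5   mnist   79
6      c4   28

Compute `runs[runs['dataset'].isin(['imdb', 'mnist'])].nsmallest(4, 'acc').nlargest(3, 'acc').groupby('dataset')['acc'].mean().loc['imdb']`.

67.0

filter rows where dataset in ['imdb', 'mnist']:
  dataset  acc
0    imdb   93
1    imdb   96
2   mnist   32
3    imdb   61
4    imdb   73
5   mnist   79
take 4 rows with smallest acc:
  dataset  acc
2   mnist   32
3    imdb   61
4    imdb   73
5   mnist   79
take 3 rows with largest acc:
  dataset  acc
5   mnist   79
4    imdb   73
3    imdb   61
group by dataset, mean of acc:
dataset
imdb     67.0
mnist    79.0
Name: acc, dtype: float64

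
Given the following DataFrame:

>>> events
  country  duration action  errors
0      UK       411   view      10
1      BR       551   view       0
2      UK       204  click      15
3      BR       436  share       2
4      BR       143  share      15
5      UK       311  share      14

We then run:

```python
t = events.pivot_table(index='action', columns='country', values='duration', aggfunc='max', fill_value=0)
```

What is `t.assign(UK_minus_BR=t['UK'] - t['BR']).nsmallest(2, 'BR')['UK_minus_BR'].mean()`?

pivot: rows=action, cols=country, max(duration):
country   BR   UK
action           
click      0  204
share    436  311
view     551  411
add column UK_minus_BR = t['UK'] - t['BR']:
country   BR   UK  UK_minus_BR
action                        
click      0  204          204
share    436  311         -125
view     551  411         -140
take 2 rows with smallest BR:
country   BR   UK  UK_minus_BR
action                        
click      0  204          204
share    436  311         -125
Taking the mean of column 'UK_minus_BR' gives 39.5.

39.5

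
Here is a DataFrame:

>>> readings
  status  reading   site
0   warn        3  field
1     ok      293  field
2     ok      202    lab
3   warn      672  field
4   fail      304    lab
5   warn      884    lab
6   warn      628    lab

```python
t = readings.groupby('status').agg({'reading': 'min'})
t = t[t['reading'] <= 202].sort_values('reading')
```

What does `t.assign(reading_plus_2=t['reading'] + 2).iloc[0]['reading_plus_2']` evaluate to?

5

group by status, min of reading:
        reading
status         
fail        304
ok          202
warn          3
filter rows where reading <= 202:
        reading
status         
ok          202
warn          3
sort by reading:
        reading
status         
warn          3
ok          202
add column reading_plus_2 = t['reading'] + 2:
        reading  reading_plus_2
status                         
warn          3               5
ok          202             204
value at position 0, column 'reading_plus_2' → 5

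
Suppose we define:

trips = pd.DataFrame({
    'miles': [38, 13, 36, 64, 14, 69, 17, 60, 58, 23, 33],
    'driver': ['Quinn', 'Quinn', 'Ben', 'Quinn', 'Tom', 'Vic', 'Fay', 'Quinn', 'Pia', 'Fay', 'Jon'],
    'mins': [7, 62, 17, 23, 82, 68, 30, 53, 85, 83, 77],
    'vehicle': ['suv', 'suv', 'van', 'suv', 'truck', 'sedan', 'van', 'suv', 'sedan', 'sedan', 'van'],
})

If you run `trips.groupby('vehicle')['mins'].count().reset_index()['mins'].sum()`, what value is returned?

11

group by vehicle, count of mins:
vehicle
sedan    3
suv      4
truck    1
van      3
Name: mins, dtype: int64
reset_index():
  vehicle  mins
0   sedan     3
1     suv     4
2   truck     1
3     van     3
The sum of column 'mins' is 11.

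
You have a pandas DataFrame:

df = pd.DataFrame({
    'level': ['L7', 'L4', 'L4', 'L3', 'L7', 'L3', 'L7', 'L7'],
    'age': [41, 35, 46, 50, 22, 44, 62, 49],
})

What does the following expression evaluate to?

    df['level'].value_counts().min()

2

value_counts of level:
level
L7    4
L4    2
L3    2
Name: count, dtype: int64
Finally, min of the resulting series = 2.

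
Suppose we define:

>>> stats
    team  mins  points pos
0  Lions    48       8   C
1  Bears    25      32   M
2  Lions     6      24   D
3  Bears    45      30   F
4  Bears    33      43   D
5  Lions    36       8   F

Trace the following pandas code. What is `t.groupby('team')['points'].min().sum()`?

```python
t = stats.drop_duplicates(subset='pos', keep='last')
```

40

drop duplicate pos (keep=last):
    team  mins  points pos
0  Lions    48       8   C
1  Bears    25      32   M
4  Bears    33      43   D
5  Lions    36       8   F
group by team, min of points:
team
Bears    32
Lions     8
Name: points, dtype: int64
So sum() = 40.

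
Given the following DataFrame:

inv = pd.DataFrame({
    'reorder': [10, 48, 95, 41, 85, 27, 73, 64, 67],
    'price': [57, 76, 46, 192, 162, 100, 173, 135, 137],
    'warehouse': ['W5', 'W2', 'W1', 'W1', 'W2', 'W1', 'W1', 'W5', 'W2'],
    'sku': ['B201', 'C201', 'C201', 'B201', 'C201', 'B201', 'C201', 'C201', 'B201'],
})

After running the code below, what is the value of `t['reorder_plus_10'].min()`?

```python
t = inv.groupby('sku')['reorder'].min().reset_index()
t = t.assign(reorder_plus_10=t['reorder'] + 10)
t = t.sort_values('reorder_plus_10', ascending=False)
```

group by sku, min of reorder:
sku
B201    10
C201    48
Name: reorder, dtype: int64
reset_index():
    sku  reorder
0  B201       10
1  C201       48
add column reorder_plus_10 = t['reorder'] + 10:
    sku  reorder  reorder_plus_10
0  B201       10               20
1  C201       48               58
sort by reorder_plus_10 descending:
    sku  reorder  reorder_plus_10
1  C201       48               58
0  B201       10               20
Then the min of column 'reorder_plus_10': 20

20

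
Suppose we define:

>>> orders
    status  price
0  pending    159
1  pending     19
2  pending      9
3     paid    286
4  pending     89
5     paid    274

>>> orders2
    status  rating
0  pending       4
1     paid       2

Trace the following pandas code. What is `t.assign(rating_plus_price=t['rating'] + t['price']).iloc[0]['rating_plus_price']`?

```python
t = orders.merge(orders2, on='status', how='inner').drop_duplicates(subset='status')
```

163

merge on 'status' (how='inner') → 6 rows:
    status  price  rating
0  pending    159       4
1  pending     19       4
2  pending      9       4
3     paid    286       2
4  pending     89       4
5     paid    274       2
drop duplicate status (keep=first):
    status  price  rating
0  pending    159       4
3     paid    286       2
add column rating_plus_price = t['rating'] + t['price']:
    status  price  rating  rating_plus_price
0  pending    159       4                163
3     paid    286       2                288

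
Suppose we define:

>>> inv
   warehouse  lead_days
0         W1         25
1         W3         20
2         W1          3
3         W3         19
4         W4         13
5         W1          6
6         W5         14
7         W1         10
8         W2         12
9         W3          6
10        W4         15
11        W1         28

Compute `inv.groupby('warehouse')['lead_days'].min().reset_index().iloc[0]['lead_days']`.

3

group by warehouse, min of lead_days:
warehouse
W1     3
W2    12
W3     6
W4    13
W5    14
Name: lead_days, dtype: int64
reset_index():
  warehouse  lead_days
0        W1          3
1        W2         12
2        W3          6
3        W4         13
4        W5         14
Then the value at position 0, column 'lead_days': 3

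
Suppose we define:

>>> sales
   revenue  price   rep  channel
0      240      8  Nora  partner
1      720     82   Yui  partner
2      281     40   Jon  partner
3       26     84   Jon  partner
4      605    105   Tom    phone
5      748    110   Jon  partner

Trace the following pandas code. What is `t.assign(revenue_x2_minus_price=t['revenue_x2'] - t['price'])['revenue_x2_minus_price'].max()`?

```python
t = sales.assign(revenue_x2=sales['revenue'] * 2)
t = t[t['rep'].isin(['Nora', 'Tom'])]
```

1105

add column revenue_x2 = sales['revenue'] * 2:
   revenue  price   rep  channel  revenue_x2
0      240      8  Nora  partner         480
1      720     82   Yui  partner        1440
2      281     40   Jon  partner         562
3       26     84   Jon  partner          52
4      605    105   Tom    phone        1210
5      748    110   Jon  partner        1496
filter rows where rep in ['Nora', 'Tom']:
   revenue  price   rep  channel  revenue_x2
0      240      8  Nora  partner         480
4      605    105   Tom    phone        1210
add column revenue_x2_minus_price = t['revenue_x2'] - t['price']:
   revenue  price   rep  channel  revenue_x2  revenue_x2_minus_price
0      240      8  Nora  partner         480                     472
4      605    105   Tom    phone        1210                    1105
Reading off the max of column 'revenue_x2_minus_price', we get 1105.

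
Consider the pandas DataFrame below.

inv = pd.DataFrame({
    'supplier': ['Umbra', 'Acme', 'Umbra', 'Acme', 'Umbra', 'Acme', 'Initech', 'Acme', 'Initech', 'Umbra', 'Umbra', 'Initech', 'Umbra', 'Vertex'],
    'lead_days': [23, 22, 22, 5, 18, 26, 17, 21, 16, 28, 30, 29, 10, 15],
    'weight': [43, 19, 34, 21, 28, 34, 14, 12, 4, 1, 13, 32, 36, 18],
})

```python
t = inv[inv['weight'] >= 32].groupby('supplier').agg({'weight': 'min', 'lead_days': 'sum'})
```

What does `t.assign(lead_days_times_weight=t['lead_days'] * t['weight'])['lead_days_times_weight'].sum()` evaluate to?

filter rows where weight >= 32:
   supplier  lead_days  weight
0     Umbra         23      43
2     Umbra         22      34
5      Acme         26      34
11  Initech         29      32
12    Umbra         10      36
group by supplier: min(weight), sum(lead_days):
          weight  lead_days
supplier                   
Acme          34         26
Initech       32         29
Umbra         34         55
add column lead_days_times_weight = t['lead_days'] * t['weight']:
          weight  lead_days  lead_days_times_weight
supplier                                           
Acme          34         26                     884
Initech       32         29                     928
Umbra         34         55                    1870

3682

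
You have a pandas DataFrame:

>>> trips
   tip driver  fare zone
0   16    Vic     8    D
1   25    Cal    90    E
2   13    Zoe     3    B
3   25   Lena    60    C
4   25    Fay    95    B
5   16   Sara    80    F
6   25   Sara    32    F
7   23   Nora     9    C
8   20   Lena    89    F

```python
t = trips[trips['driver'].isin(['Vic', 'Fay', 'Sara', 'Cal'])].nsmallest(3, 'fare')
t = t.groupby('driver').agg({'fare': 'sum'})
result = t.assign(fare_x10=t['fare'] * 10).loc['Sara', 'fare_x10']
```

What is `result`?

1120

filter rows where driver in ['Vic', 'Fay', 'Sara', 'Cal']:
   tip driver  fare zone
0   16    Vic     8    D
1   25    Cal    90    E
4   25    Fay    95    B
5   16   Sara    80    F
6   25   Sara    32    F
take 3 rows with smallest fare:
   tip driver  fare zone
0   16    Vic     8    D
6   25   Sara    32    F
5   16   Sara    80    F
group by driver, sum of fare:
        fare
driver      
Sara     112
Vic        8
add column fare_x10 = t['fare'] * 10:
        fare  fare_x10
driver                
Sara     112      1120
Vic        8        80
Reading off the value at row 'Sara', column 'fare_x10', we get 1120.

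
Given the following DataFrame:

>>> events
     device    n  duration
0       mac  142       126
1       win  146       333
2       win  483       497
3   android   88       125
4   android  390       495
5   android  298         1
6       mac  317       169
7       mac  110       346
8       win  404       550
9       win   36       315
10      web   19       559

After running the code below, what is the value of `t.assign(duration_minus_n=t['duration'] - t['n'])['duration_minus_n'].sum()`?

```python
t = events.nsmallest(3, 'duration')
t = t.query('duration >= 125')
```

take 3 rows with smallest duration:
    device    n  duration
5  android  298         1
3  android   88       125
0      mac  142       126
filter rows where duration >= 125:
    device    n  duration
3  android   88       125
0      mac  142       126
add column duration_minus_n = t['duration'] - t['n']:
    device    n  duration  duration_minus_n
3  android   88       125                37
0      mac  142       126               -16

21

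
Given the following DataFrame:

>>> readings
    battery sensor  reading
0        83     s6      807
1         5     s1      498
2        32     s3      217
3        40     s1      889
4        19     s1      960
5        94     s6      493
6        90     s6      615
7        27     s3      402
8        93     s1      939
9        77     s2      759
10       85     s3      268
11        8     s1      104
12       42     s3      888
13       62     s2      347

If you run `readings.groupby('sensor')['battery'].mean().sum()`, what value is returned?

group by sensor, mean of battery:
sensor
s1    33.0
s2    69.5
s3    46.5
s6    89.0
Name: battery, dtype: float64
The sum of the resulting series is 238.0.

238.0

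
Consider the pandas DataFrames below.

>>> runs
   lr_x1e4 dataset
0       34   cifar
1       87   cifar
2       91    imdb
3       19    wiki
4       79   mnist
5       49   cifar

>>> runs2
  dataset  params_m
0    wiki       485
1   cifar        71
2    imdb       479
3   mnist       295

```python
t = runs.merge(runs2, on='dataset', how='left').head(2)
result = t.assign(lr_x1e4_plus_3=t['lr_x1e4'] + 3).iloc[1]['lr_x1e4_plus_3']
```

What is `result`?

merge on 'dataset' (how='left') → 6 rows:
   lr_x1e4 dataset  params_m
0       34   cifar        71
1       87   cifar        71
2       91    imdb       479
3       19    wiki       485
4       79   mnist       295
5       49   cifar        71
take first 2 rows:
   lr_x1e4 dataset  params_m
0       34   cifar        71
1       87   cifar        71
add column lr_x1e4_plus_3 = t['lr_x1e4'] + 3:
   lr_x1e4 dataset  params_m  lr_x1e4_plus_3
0       34   cifar        71              37
1       87   cifar        71              90

90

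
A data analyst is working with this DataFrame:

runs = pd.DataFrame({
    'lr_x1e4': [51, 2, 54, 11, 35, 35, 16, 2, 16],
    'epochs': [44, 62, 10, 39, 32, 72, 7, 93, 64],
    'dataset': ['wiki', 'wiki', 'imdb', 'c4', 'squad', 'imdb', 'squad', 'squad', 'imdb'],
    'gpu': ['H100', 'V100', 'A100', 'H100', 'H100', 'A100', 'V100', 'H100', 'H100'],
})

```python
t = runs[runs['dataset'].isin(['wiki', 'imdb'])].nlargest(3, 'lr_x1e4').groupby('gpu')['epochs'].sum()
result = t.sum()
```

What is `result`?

126

filter rows where dataset in ['wiki', 'imdb']:
   lr_x1e4  epochs dataset   gpu
0       51      44    wiki  H100
1        2      62    wiki  V100
2       54      10    imdb  A100
5       35      72    imdb  A100
8       16      64    imdb  H100
take 3 rows with largest lr_x1e4:
   lr_x1e4  epochs dataset   gpu
2       54      10    imdb  A100
0       51      44    wiki  H100
5       35      72    imdb  A100
group by gpu, sum of epochs:
gpu
A100    82
H100    44
Name: epochs, dtype: int64
sum of the resulting series → 126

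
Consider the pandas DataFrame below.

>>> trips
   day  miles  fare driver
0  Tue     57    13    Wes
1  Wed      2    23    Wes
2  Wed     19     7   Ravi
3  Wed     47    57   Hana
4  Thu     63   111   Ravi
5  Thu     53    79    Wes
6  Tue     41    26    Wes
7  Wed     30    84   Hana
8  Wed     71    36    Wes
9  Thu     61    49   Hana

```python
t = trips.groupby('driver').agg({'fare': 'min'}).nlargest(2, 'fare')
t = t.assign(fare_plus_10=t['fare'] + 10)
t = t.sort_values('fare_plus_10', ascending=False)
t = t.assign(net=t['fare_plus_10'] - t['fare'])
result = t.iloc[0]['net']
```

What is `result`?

10

group by driver, min of fare:
        fare
driver      
Hana      49
Ravi       7
Wes       13
take 2 rows with largest fare:
        fare
driver      
Hana      49
Wes       13
add column fare_plus_10 = t['fare'] + 10:
        fare  fare_plus_10
driver                    
Hana      49            59
Wes       13            23
sort by fare_plus_10 descending:
        fare  fare_plus_10
driver                    
Hana      49            59
Wes       13            23
add column net = t['fare_plus_10'] - t['fare']:
        fare  fare_plus_10  net
driver                         
Hana      49            59   10
Wes       13            23   10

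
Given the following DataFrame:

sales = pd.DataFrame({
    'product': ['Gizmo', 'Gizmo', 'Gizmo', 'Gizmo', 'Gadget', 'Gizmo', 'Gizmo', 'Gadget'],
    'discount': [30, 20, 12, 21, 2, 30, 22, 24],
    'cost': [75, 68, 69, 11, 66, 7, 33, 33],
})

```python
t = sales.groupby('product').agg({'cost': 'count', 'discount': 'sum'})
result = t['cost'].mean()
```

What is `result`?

group by product: count(cost), sum(discount):
         cost  discount
product                
Gadget      2        26
Gizmo       6       135
Hence 4.0.

4.0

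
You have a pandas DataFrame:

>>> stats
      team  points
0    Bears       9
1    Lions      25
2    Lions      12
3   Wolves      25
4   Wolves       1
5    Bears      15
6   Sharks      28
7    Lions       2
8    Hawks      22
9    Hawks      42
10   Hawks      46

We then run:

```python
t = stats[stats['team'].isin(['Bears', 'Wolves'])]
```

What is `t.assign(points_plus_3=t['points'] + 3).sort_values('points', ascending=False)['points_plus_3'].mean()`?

15.5

filter rows where team in ['Bears', 'Wolves']:
     team  points
0   Bears       9
3  Wolves      25
4  Wolves       1
5   Bears      15
add column points_plus_3 = t['points'] + 3:
     team  points  points_plus_3
0   Bears       9             12
3  Wolves      25             28
4  Wolves       1              4
5   Bears      15             18
sort by points descending:
     team  points  points_plus_3
3  Wolves      25             28
5   Bears      15             18
0   Bears       9             12
4  Wolves       1              4
The mean of column 'points_plus_3' is 15.5.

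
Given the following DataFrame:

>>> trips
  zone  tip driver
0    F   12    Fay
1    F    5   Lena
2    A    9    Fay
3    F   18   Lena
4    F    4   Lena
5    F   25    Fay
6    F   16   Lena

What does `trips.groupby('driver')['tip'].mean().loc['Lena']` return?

10.75

group by driver, mean of tip:
driver
Fay     15.333333
Lena    10.750000
Name: tip, dtype: float64
Then the value at index 'Lena': 10.75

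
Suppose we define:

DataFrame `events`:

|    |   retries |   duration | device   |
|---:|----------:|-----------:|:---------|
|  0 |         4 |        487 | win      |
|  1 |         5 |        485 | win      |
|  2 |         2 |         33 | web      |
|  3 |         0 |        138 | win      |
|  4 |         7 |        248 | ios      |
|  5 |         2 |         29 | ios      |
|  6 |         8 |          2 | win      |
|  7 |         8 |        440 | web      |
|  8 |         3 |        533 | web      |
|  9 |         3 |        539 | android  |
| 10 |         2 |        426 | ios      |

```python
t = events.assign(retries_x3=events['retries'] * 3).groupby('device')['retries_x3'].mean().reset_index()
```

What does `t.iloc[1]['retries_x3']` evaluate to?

11.0

add column retries_x3 = events['retries'] * 3:
    retries  duration   device  retries_x3
0         4       487      win          12
1         5       485      win          15
2         2        33      web           6
3         0       138      win           0
4         7       248      ios          21
5         2        29      ios           6
6         8         2      win          24
7         8       440      web          24
8         3       533      web           9
9         3       539  android           9
10        2       426      ios           6
group by device, mean of retries_x3:
device
android     9.00
ios        11.00
web        13.00
win        12.75
Name: retries_x3, dtype: float64
reset_index():
    device  retries_x3
0  android        9.00
1      ios       11.00
2      web       13.00
3      win       12.75
Hence 11.0.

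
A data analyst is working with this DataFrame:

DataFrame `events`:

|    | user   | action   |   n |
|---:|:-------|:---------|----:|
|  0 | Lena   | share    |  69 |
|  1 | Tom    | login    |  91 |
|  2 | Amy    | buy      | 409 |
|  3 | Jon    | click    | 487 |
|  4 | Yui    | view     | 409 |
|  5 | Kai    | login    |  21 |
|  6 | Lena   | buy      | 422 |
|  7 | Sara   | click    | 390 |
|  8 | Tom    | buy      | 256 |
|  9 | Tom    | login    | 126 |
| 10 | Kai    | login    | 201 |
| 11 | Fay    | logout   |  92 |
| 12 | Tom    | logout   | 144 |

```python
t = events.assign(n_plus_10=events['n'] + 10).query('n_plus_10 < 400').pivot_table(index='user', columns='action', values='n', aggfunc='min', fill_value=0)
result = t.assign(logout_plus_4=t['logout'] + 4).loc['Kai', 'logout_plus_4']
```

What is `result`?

add column n_plus_10 = events['n'] + 10:
    user  action    n  n_plus_10
0   Lena   share   69         79
1    Tom   login   91        101
2    Amy     buy  409        419
3    Jon   click  487        497
4    Yui    view  409        419
5    Kai   login   21         31
6   Lena     buy  422        432
7   Sara   click  390        400
8    Tom     buy  256        266
9    Tom   login  126        136
10   Kai   login  201        211
11   Fay  logout   92        102
12   Tom  logout  144        154
filter rows where n_plus_10 < 400:
    user  action    n  n_plus_10
0   Lena   share   69         79
1    Tom   login   91        101
5    Kai   login   21         31
8    Tom     buy  256        266
9    Tom   login  126        136
10   Kai   login  201        211
11   Fay  logout   92        102
12   Tom  logout  144        154
pivot: rows=user, cols=action, min(n):
action  buy  login  logout  share
user                             
Fay       0      0      92      0
Kai       0     21       0      0
Lena      0      0       0     69
Tom     256     91     144      0
add column logout_plus_4 = t['logout'] + 4:
action  buy  login  logout  share  logout_plus_4
user                                            
Fay       0      0      92      0             96
Kai       0     21       0      0              4
Lena      0      0       0     69              4
Tom     256     91     144      0            148
Finally, value at row 'Kai', column 'logout_plus_4' = 4.

4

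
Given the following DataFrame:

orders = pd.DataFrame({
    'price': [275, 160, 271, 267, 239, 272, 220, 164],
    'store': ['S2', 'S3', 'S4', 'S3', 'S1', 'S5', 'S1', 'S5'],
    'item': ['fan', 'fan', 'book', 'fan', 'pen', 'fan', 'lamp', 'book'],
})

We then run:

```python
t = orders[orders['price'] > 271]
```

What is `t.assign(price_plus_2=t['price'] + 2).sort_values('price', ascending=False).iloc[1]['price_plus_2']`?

filter rows where price > 271:
   price store item
0    275    S2  fan
5    272    S5  fan
add column price_plus_2 = t['price'] + 2:
   price store item  price_plus_2
0    275    S2  fan           277
5    272    S5  fan           274
sort by price descending:
   price store item  price_plus_2
0    275    S2  fan           277
5    272    S5  fan           274
Hence 274.

274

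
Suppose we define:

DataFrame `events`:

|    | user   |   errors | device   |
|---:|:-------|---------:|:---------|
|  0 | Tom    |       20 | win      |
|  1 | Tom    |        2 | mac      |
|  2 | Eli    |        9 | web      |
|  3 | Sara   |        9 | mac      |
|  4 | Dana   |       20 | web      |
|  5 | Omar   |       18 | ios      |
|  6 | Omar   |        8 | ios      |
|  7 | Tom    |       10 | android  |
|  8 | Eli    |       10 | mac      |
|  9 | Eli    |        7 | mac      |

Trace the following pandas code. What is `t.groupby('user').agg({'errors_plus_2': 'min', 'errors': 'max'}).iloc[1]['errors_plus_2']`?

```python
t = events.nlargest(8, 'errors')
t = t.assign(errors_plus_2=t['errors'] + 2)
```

11

take 8 rows with largest errors:
   user  errors   device
0   Tom      20      win
4  Dana      20      web
5  Omar      18      ios
7   Tom      10  android
8   Eli      10      mac
2   Eli       9      web
3  Sara       9      mac
6  Omar       8      ios
add column errors_plus_2 = t['errors'] + 2:
   user  errors   device  errors_plus_2
0   Tom      20      win             22
4  Dana      20      web             22
5  Omar      18      ios             20
7   Tom      10  android             12
8   Eli      10      mac             12
2   Eli       9      web             11
3  Sara       9      mac             11
6  Omar       8      ios             10
group by user: min(errors_plus_2), max(errors):
      errors_plus_2  errors
user                       
Dana             22      20
Eli              11      10
Omar             10      18
Sara             11       9
Tom              12      20
Then the value at position 1, column 'errors_plus_2': 11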